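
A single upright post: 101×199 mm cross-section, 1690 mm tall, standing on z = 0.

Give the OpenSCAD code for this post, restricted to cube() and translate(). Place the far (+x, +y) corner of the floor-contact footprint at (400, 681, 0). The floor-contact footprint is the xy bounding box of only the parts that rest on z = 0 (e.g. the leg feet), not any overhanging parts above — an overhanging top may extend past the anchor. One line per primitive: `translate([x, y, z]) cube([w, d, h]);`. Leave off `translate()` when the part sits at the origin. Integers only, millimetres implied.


translate([299, 482, 0]) cube([101, 199, 1690]);


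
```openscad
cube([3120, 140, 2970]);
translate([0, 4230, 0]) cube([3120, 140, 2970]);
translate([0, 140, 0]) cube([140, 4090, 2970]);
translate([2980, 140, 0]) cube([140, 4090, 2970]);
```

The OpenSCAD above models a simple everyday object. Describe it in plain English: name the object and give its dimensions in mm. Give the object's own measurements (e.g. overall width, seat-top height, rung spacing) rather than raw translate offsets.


The wall frame of a small rectangular building: four walls, each 2970 mm tall and 140 mm thick, enclosing a footprint 3120 mm (x) by 4370 mm (y) outside-to-outside, with no floor or roof. The front and back walls (the −y and +y sides) span the full width; the two side walls fit between them.


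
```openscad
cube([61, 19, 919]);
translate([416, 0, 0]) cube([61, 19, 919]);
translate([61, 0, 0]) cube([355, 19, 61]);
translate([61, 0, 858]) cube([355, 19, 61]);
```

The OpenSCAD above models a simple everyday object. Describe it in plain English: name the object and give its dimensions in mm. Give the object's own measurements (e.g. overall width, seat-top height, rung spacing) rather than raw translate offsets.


A rectangular picture frame lying in the x–z plane (depth along y). The opening is 355 mm wide (x) by 797 mm tall (z), surrounded by a border 61 mm wide on all four sides. The frame is 19 mm deep and is made of two full-height vertical stiles with two horizontal rails fitted between them.


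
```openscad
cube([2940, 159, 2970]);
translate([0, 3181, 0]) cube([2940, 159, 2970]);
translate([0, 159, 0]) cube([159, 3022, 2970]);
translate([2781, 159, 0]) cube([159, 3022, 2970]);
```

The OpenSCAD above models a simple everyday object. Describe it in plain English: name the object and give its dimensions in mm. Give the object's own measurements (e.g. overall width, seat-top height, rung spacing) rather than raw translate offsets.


The wall frame of a small rectangular building: four walls, each 2970 mm tall and 159 mm thick, enclosing a footprint 2940 mm (x) by 3340 mm (y) outside-to-outside, with no floor or roof. The front and back walls (the −y and +y sides) span the full width; the two side walls fit between them.


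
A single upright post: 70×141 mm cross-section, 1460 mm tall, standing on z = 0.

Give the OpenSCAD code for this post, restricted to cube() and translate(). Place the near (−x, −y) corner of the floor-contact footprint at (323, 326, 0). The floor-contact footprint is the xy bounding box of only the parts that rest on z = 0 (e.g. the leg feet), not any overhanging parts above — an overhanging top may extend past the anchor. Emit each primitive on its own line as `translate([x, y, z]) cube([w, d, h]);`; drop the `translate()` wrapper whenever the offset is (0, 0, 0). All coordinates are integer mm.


translate([323, 326, 0]) cube([70, 141, 1460]);


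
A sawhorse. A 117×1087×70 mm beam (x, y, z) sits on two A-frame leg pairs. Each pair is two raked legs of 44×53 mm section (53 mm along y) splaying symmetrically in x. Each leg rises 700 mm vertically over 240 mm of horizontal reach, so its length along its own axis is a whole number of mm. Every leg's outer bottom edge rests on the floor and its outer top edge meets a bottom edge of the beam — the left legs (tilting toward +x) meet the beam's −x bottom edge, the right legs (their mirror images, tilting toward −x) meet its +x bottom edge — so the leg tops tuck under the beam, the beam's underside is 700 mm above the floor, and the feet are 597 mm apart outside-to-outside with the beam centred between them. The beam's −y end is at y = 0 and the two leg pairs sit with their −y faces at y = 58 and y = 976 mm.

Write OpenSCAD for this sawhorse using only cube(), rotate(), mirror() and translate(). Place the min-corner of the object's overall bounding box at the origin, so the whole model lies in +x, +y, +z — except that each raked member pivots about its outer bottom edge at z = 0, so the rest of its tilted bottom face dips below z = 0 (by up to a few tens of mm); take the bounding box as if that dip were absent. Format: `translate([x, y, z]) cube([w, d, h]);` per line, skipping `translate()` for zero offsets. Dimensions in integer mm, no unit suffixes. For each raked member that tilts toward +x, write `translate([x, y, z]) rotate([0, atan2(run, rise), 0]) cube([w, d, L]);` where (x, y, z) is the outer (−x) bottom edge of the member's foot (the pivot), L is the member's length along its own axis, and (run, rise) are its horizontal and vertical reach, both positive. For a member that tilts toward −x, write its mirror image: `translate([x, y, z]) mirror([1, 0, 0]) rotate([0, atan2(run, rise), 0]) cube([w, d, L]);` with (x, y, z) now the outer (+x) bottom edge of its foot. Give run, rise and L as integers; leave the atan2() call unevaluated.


translate([240, 0, 700]) cube([117, 1087, 70]);
translate([0, 58, 0]) rotate([0, atan2(240, 700), 0]) cube([44, 53, 740]);
translate([597, 58, 0]) mirror([1, 0, 0]) rotate([0, atan2(240, 700), 0]) cube([44, 53, 740]);
translate([0, 976, 0]) rotate([0, atan2(240, 700), 0]) cube([44, 53, 740]);
translate([597, 976, 0]) mirror([1, 0, 0]) rotate([0, atan2(240, 700), 0]) cube([44, 53, 740]);


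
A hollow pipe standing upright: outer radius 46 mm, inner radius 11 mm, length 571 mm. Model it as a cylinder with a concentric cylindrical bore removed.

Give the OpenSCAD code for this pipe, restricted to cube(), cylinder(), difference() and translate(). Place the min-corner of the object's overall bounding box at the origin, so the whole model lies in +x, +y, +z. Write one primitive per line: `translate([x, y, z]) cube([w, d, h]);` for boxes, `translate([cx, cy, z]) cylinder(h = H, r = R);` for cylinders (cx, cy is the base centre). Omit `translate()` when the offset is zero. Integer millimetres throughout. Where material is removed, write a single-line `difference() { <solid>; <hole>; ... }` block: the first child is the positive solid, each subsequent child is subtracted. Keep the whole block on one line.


difference() { translate([46, 46, 0]) cylinder(h = 571, r = 46); translate([46, 46, 0]) cylinder(h = 571, r = 11); }


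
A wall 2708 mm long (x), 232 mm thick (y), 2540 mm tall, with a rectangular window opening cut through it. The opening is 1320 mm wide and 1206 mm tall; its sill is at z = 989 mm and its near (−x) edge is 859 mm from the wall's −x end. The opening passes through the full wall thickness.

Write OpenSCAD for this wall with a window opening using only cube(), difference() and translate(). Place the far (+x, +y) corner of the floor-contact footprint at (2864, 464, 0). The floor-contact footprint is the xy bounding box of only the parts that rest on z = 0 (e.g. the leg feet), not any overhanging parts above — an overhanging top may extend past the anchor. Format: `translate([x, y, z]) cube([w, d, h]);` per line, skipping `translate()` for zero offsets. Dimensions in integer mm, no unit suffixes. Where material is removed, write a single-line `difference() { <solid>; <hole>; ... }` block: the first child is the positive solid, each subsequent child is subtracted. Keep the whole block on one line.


difference() { translate([156, 232, 0]) cube([2708, 232, 2540]); translate([1015, 232, 989]) cube([1320, 232, 1206]); }


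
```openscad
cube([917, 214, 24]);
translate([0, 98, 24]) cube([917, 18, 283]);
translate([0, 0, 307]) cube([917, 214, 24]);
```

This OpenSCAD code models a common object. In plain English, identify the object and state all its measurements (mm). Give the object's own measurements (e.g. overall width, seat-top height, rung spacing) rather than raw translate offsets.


An I-beam lying along x, 917 mm long. Overall section height 331 mm. Two flanges 214 mm wide (y) and 24 mm thick, one on the floor and one at the top; a web 18 mm thick runs between them, centred on the flange width.


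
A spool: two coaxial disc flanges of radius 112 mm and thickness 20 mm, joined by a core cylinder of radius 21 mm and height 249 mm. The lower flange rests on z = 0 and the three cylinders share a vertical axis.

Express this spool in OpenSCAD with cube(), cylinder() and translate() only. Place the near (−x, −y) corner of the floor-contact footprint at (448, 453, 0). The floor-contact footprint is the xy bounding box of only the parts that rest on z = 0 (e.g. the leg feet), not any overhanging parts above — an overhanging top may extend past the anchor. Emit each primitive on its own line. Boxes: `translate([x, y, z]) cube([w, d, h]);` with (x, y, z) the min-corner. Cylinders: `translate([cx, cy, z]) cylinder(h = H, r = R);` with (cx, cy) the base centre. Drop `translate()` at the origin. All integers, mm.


translate([560, 565, 0]) cylinder(h = 20, r = 112);
translate([560, 565, 20]) cylinder(h = 249, r = 21);
translate([560, 565, 269]) cylinder(h = 20, r = 112);


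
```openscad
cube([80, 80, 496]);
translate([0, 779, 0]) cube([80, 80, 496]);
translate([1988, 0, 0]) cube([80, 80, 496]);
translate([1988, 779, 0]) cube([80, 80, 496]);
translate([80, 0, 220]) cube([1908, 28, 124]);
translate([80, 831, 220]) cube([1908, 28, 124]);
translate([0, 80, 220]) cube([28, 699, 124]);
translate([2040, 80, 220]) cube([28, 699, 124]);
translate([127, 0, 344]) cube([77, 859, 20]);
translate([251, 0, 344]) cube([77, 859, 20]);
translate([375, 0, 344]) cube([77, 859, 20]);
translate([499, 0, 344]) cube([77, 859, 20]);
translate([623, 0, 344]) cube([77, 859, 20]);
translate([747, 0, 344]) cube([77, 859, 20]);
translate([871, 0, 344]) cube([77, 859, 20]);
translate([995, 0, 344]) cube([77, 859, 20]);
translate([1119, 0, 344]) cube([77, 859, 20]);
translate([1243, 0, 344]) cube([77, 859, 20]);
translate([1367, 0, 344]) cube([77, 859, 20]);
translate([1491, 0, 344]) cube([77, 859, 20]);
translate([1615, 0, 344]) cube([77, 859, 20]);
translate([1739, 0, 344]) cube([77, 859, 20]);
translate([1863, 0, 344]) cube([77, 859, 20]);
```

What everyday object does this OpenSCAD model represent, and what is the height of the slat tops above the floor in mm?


A bed frame. The slat-top height is 364 mm.

Four posts, four rails, and a row of slats — a bed frame. Slats sit on the rails at z = 220 + 124 = 344; with slat thickness 20, the top is 364 mm.


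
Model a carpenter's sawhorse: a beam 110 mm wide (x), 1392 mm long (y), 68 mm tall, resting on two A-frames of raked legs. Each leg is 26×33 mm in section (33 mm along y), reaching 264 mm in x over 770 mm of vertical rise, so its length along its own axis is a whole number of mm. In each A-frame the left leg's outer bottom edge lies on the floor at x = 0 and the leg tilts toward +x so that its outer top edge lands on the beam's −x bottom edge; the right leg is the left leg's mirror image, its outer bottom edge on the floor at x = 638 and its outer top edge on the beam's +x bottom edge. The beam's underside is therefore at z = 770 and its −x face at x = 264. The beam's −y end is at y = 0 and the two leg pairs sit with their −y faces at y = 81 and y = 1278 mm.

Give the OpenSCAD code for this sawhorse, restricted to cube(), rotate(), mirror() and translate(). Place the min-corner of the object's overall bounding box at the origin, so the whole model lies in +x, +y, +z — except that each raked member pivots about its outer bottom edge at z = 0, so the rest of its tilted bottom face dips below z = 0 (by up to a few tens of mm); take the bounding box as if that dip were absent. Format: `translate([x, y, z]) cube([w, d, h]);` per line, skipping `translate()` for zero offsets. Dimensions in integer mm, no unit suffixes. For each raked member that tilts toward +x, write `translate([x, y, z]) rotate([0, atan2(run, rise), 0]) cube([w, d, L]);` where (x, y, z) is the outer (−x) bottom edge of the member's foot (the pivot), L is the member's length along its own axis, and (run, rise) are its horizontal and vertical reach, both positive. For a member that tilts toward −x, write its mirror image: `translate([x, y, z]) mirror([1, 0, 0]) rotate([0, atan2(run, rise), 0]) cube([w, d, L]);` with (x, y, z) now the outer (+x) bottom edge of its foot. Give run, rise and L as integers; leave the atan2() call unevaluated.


translate([264, 0, 770]) cube([110, 1392, 68]);
translate([0, 81, 0]) rotate([0, atan2(264, 770), 0]) cube([26, 33, 814]);
translate([638, 81, 0]) mirror([1, 0, 0]) rotate([0, atan2(264, 770), 0]) cube([26, 33, 814]);
translate([0, 1278, 0]) rotate([0, atan2(264, 770), 0]) cube([26, 33, 814]);
translate([638, 1278, 0]) mirror([1, 0, 0]) rotate([0, atan2(264, 770), 0]) cube([26, 33, 814]);


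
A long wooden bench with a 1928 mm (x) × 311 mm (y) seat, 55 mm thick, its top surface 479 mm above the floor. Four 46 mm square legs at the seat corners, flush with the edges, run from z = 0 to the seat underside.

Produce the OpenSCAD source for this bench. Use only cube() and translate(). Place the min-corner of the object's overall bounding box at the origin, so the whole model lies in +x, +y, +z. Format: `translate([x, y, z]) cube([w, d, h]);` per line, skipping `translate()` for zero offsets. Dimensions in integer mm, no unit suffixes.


translate([0, 0, 424]) cube([1928, 311, 55]);
cube([46, 46, 424]);
translate([0, 265, 0]) cube([46, 46, 424]);
translate([1882, 0, 0]) cube([46, 46, 424]);
translate([1882, 265, 0]) cube([46, 46, 424]);


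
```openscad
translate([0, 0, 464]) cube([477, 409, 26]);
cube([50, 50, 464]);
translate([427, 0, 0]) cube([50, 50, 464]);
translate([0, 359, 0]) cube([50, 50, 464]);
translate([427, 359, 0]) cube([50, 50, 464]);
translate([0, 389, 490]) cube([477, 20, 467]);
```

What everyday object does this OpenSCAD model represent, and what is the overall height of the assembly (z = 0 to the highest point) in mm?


A chair. The overall height is 957 mm.

A slab on four corner posts with a tall panel at the back — a chair. The seat slab sits at z = 464 with thickness 26, and the 467 mm backrest starts at the seat top, so the overall height is 464 + 26 + 467 = 957 mm.


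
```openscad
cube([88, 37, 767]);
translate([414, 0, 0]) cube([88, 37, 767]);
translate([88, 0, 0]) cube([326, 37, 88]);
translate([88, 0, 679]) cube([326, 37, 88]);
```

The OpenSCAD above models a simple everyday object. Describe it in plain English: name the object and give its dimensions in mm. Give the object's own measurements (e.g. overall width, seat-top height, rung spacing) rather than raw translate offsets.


A rectangular picture frame lying in the x–z plane (depth along y). The opening is 326 mm wide (x) by 591 mm tall (z), surrounded by a border 88 mm wide on all four sides. The frame is 37 mm deep and is made of two full-height vertical stiles with two horizontal rails fitted between them.


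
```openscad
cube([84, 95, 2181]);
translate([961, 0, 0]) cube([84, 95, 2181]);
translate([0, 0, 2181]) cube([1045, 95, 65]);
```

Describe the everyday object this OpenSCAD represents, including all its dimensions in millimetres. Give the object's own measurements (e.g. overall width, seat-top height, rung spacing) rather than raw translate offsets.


A door frame. The clear opening is 877 mm wide and 2181 mm high. Two 84 mm wide jambs, 95 mm deep, stand either side of the opening from the floor to the top of the opening. A 65 mm thick head sits across the top of both jambs, spanning the full outside width of the frame.


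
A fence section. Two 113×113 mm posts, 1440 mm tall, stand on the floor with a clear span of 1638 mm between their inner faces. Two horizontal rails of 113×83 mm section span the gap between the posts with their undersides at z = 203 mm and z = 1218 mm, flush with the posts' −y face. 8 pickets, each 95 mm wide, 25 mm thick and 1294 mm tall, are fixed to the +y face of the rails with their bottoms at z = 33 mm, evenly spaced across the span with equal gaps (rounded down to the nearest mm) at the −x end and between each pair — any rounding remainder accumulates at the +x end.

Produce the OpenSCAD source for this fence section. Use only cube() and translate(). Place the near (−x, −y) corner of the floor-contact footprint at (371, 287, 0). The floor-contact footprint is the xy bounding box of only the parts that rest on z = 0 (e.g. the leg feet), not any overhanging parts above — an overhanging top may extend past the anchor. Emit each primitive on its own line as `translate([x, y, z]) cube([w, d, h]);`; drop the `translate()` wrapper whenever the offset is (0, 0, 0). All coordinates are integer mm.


translate([371, 287, 0]) cube([113, 113, 1440]);
translate([2122, 287, 0]) cube([113, 113, 1440]);
translate([484, 287, 203]) cube([1638, 113, 83]);
translate([484, 287, 1218]) cube([1638, 113, 83]);
translate([581, 400, 33]) cube([95, 25, 1294]);
translate([773, 400, 33]) cube([95, 25, 1294]);
translate([965, 400, 33]) cube([95, 25, 1294]);
translate([1157, 400, 33]) cube([95, 25, 1294]);
translate([1349, 400, 33]) cube([95, 25, 1294]);
translate([1541, 400, 33]) cube([95, 25, 1294]);
translate([1733, 400, 33]) cube([95, 25, 1294]);
translate([1925, 400, 33]) cube([95, 25, 1294]);


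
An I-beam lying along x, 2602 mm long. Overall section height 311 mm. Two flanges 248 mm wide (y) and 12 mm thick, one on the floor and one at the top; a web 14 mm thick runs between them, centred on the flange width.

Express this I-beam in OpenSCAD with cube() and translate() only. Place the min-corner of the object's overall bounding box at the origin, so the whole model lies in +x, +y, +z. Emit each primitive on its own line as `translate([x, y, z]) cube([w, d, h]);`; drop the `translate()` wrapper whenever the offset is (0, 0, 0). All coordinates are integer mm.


cube([2602, 248, 12]);
translate([0, 117, 12]) cube([2602, 14, 287]);
translate([0, 0, 299]) cube([2602, 248, 12]);


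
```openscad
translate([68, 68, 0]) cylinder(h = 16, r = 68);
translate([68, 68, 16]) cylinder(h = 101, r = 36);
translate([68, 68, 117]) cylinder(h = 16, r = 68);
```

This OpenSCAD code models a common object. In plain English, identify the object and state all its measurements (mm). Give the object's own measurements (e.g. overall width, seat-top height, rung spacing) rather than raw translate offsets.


A spool: two coaxial disc flanges of radius 68 mm and thickness 16 mm, joined by a core cylinder of radius 36 mm and height 101 mm. The lower flange rests on z = 0 and the three cylinders share a vertical axis.


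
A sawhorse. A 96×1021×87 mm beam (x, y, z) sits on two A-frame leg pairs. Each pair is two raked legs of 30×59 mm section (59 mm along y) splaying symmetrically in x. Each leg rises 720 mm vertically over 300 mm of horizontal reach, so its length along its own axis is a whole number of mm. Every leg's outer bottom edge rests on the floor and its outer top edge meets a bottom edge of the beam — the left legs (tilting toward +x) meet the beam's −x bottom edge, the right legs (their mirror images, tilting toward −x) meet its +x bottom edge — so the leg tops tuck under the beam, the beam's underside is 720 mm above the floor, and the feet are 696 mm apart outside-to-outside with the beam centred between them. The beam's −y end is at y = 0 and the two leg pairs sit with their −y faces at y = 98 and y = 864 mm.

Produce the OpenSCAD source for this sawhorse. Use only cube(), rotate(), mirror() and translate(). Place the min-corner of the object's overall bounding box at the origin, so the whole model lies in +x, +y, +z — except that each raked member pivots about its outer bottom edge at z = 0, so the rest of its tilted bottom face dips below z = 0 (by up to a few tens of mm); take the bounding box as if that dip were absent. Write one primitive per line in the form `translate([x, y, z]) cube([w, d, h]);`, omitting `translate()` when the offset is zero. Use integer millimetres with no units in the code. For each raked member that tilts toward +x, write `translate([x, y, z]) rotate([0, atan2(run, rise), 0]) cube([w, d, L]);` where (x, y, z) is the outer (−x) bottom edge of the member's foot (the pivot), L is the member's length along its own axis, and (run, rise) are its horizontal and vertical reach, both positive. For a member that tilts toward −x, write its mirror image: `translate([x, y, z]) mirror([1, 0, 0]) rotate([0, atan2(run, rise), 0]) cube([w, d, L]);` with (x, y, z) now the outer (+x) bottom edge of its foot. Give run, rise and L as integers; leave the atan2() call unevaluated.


// leg length = √(300² + 720²) = 780
// right-leg outer foot x = 2·300 + 96 = 696
// beam min-corner = (300, 0, 720)
translate([300, 0, 720]) cube([96, 1021, 87]);
translate([0, 98, 0]) rotate([0, atan2(300, 720), 0]) cube([30, 59, 780]);
translate([696, 98, 0]) mirror([1, 0, 0]) rotate([0, atan2(300, 720), 0]) cube([30, 59, 780]);
translate([0, 864, 0]) rotate([0, atan2(300, 720), 0]) cube([30, 59, 780]);
translate([696, 864, 0]) mirror([1, 0, 0]) rotate([0, atan2(300, 720), 0]) cube([30, 59, 780]);


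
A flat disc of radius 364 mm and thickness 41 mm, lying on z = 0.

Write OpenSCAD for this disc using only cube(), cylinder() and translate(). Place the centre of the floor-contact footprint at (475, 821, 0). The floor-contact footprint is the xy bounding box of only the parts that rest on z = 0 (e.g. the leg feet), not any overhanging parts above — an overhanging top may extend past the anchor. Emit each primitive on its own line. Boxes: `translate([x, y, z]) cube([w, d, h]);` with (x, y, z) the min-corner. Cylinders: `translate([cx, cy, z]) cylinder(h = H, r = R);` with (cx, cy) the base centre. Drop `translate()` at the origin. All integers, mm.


translate([475, 821, 0]) cylinder(h = 41, r = 364);


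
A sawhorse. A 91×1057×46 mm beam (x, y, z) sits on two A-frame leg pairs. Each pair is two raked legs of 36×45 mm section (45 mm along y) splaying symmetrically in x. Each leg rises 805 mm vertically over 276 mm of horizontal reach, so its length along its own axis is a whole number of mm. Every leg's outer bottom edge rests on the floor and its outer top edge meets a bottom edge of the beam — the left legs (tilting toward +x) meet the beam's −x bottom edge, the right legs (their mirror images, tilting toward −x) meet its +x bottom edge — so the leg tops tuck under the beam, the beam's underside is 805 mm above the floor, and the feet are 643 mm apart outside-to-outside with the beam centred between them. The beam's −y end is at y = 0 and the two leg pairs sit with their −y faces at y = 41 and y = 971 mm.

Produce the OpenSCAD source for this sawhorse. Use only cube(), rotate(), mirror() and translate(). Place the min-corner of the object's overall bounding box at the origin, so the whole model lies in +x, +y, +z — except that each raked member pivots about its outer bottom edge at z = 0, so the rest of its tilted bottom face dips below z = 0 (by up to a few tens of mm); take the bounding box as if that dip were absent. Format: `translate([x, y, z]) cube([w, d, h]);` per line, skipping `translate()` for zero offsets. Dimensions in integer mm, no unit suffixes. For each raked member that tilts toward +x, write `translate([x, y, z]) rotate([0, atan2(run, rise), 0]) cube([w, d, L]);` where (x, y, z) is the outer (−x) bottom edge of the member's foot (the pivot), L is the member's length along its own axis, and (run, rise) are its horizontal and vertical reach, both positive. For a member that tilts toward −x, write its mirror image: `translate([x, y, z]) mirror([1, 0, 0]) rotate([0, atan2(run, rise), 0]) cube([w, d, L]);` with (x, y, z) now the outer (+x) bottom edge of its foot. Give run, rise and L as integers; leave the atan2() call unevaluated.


translate([276, 0, 805]) cube([91, 1057, 46]);
translate([0, 41, 0]) rotate([0, atan2(276, 805), 0]) cube([36, 45, 851]);
translate([643, 41, 0]) mirror([1, 0, 0]) rotate([0, atan2(276, 805), 0]) cube([36, 45, 851]);
translate([0, 971, 0]) rotate([0, atan2(276, 805), 0]) cube([36, 45, 851]);
translate([643, 971, 0]) mirror([1, 0, 0]) rotate([0, atan2(276, 805), 0]) cube([36, 45, 851]);


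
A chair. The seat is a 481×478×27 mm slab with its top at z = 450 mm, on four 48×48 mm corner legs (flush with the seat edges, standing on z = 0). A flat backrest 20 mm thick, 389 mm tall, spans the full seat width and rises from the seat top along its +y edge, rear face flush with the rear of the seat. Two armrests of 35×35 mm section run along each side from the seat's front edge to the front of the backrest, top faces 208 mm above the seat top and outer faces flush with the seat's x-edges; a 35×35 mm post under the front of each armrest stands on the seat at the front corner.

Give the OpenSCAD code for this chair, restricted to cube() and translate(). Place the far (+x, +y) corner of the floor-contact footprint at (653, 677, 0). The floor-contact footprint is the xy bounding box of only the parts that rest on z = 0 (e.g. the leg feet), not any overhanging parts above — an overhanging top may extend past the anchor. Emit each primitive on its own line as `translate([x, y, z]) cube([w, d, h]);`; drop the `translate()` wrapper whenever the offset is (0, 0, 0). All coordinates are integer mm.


// leg_h = 450 - 27 = 423
// arm post h = 208 - 35 = 173
translate([172, 199, 423]) cube([481, 478, 27]);
translate([172, 199, 0]) cube([48, 48, 423]);
translate([605, 199, 0]) cube([48, 48, 423]);
translate([172, 629, 0]) cube([48, 48, 423]);
translate([605, 629, 0]) cube([48, 48, 423]);
translate([172, 657, 450]) cube([481, 20, 389]);
translate([172, 199, 623]) cube([35, 458, 35]);
translate([618, 199, 623]) cube([35, 458, 35]);
translate([172, 199, 450]) cube([35, 35, 173]);
translate([618, 199, 450]) cube([35, 35, 173]);


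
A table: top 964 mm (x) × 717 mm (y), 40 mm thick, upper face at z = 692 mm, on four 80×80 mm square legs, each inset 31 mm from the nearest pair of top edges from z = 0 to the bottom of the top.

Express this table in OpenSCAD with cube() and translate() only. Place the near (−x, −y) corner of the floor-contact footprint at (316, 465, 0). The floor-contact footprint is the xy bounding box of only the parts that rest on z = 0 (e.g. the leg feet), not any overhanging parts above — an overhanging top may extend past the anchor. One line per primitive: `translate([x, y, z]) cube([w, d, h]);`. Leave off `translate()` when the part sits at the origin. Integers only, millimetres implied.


// leg_h = 692 - 40 = 652
translate([285, 434, 652]) cube([964, 717, 40]);
translate([316, 465, 0]) cube([80, 80, 652]);
translate([1138, 465, 0]) cube([80, 80, 652]);
translate([316, 1040, 0]) cube([80, 80, 652]);
translate([1138, 1040, 0]) cube([80, 80, 652]);


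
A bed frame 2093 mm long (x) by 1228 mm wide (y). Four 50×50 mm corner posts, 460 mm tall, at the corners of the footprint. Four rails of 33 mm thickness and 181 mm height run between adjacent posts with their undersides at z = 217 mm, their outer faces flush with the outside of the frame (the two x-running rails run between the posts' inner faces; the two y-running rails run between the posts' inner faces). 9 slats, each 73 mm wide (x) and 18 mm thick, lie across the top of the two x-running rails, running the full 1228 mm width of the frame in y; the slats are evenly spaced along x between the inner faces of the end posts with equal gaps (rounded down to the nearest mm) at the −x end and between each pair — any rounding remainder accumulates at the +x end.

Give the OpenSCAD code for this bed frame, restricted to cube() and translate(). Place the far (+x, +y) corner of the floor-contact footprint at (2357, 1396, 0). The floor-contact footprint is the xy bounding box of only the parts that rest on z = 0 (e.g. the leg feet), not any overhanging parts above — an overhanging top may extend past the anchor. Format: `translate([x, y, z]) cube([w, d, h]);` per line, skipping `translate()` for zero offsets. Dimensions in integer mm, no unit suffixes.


translate([264, 168, 0]) cube([50, 50, 460]);
translate([264, 1346, 0]) cube([50, 50, 460]);
translate([2307, 168, 0]) cube([50, 50, 460]);
translate([2307, 1346, 0]) cube([50, 50, 460]);
translate([314, 168, 217]) cube([1993, 33, 181]);
translate([314, 1363, 217]) cube([1993, 33, 181]);
translate([264, 218, 217]) cube([33, 1128, 181]);
translate([2324, 218, 217]) cube([33, 1128, 181]);
translate([447, 168, 398]) cube([73, 1228, 18]);
translate([653, 168, 398]) cube([73, 1228, 18]);
translate([859, 168, 398]) cube([73, 1228, 18]);
translate([1065, 168, 398]) cube([73, 1228, 18]);
translate([1271, 168, 398]) cube([73, 1228, 18]);
translate([1477, 168, 398]) cube([73, 1228, 18]);
translate([1683, 168, 398]) cube([73, 1228, 18]);
translate([1889, 168, 398]) cube([73, 1228, 18]);
translate([2095, 168, 398]) cube([73, 1228, 18]);


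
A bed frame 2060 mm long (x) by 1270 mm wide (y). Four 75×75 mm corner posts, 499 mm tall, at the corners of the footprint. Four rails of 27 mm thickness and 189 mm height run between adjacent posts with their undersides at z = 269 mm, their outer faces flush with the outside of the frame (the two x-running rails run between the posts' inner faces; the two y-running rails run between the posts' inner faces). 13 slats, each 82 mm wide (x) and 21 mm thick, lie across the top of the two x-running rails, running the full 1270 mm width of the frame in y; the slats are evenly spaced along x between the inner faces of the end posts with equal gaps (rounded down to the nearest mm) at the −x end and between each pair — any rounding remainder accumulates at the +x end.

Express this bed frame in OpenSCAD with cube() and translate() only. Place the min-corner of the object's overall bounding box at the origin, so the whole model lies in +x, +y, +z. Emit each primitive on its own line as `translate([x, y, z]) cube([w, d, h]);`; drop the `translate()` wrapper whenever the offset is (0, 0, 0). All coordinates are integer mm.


// slat z = rail_z + rail_h = 269 + 189 = 458
// slat gap = ⌊(1910 − 13·82) / 14⌋ = 60
cube([75, 75, 499]);
translate([0, 1195, 0]) cube([75, 75, 499]);
translate([1985, 0, 0]) cube([75, 75, 499]);
translate([1985, 1195, 0]) cube([75, 75, 499]);
translate([75, 0, 269]) cube([1910, 27, 189]);
translate([75, 1243, 269]) cube([1910, 27, 189]);
translate([0, 75, 269]) cube([27, 1120, 189]);
translate([2033, 75, 269]) cube([27, 1120, 189]);
translate([135, 0, 458]) cube([82, 1270, 21]);
translate([277, 0, 458]) cube([82, 1270, 21]);
translate([419, 0, 458]) cube([82, 1270, 21]);
translate([561, 0, 458]) cube([82, 1270, 21]);
translate([703, 0, 458]) cube([82, 1270, 21]);
translate([845, 0, 458]) cube([82, 1270, 21]);
translate([987, 0, 458]) cube([82, 1270, 21]);
translate([1129, 0, 458]) cube([82, 1270, 21]);
translate([1271, 0, 458]) cube([82, 1270, 21]);
translate([1413, 0, 458]) cube([82, 1270, 21]);
translate([1555, 0, 458]) cube([82, 1270, 21]);
translate([1697, 0, 458]) cube([82, 1270, 21]);
translate([1839, 0, 458]) cube([82, 1270, 21]);


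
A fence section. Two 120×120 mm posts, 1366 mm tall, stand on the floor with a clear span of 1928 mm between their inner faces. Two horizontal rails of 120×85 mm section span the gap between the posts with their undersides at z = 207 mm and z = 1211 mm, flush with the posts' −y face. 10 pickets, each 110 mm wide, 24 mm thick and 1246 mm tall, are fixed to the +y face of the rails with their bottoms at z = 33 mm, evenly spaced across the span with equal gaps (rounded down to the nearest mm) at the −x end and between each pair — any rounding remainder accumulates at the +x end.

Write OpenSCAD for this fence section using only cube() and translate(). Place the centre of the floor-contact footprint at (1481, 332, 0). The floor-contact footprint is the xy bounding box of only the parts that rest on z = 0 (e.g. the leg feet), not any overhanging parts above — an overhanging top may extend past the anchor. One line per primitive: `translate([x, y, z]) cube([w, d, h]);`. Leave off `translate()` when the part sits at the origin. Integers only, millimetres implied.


translate([397, 272, 0]) cube([120, 120, 1366]);
translate([2445, 272, 0]) cube([120, 120, 1366]);
translate([517, 272, 207]) cube([1928, 120, 85]);
translate([517, 272, 1211]) cube([1928, 120, 85]);
translate([592, 392, 33]) cube([110, 24, 1246]);
translate([777, 392, 33]) cube([110, 24, 1246]);
translate([962, 392, 33]) cube([110, 24, 1246]);
translate([1147, 392, 33]) cube([110, 24, 1246]);
translate([1332, 392, 33]) cube([110, 24, 1246]);
translate([1517, 392, 33]) cube([110, 24, 1246]);
translate([1702, 392, 33]) cube([110, 24, 1246]);
translate([1887, 392, 33]) cube([110, 24, 1246]);
translate([2072, 392, 33]) cube([110, 24, 1246]);
translate([2257, 392, 33]) cube([110, 24, 1246]);


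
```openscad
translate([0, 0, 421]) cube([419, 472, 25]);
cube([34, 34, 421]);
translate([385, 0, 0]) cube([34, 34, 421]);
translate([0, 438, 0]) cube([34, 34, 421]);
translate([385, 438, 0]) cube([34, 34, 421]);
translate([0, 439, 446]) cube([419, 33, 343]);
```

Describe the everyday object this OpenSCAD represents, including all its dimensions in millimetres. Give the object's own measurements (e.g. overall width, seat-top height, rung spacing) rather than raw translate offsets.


A chair. The seat is a 419×472×25 mm slab with its top at z = 446 mm, on four 34×34 mm corner legs (flush with the seat edges, standing on z = 0). A flat backrest 33 mm thick, 343 mm tall, spans the full seat width and rises from the seat top along its +y edge, rear face flush with the rear of the seat.


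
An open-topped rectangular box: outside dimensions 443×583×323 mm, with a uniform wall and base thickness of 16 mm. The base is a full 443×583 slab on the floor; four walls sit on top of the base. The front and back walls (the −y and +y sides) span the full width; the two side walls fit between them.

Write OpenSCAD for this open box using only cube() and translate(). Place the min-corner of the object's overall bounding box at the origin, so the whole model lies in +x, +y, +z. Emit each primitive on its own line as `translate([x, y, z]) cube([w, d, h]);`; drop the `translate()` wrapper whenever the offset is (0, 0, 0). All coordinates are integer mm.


cube([443, 583, 16]);
translate([0, 0, 16]) cube([443, 16, 307]);
translate([0, 567, 16]) cube([443, 16, 307]);
translate([0, 16, 16]) cube([16, 551, 307]);
translate([427, 16, 16]) cube([16, 551, 307]);


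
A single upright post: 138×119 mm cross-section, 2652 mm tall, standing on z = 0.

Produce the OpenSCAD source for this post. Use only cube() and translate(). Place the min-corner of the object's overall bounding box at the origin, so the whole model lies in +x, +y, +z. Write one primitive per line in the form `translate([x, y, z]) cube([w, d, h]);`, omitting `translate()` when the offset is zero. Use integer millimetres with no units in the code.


cube([138, 119, 2652]);


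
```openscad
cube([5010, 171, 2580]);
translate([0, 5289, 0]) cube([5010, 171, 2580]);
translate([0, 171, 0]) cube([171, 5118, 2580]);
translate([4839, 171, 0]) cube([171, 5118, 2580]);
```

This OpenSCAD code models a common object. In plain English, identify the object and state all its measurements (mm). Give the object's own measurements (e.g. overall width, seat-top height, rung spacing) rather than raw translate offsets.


The wall frame of a small rectangular building: four walls, each 2580 mm tall and 171 mm thick, enclosing a footprint 5010 mm (x) by 5460 mm (y) outside-to-outside, with no floor or roof. The front and back walls (the −y and +y sides) span the full width; the two side walls fit between them.


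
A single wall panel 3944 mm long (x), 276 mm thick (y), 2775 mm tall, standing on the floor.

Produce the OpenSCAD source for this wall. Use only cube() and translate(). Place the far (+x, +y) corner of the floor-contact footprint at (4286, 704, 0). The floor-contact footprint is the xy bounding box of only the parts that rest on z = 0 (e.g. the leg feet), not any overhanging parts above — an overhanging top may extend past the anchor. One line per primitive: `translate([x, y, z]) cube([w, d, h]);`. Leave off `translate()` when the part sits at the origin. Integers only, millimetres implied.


translate([342, 428, 0]) cube([3944, 276, 2775]);


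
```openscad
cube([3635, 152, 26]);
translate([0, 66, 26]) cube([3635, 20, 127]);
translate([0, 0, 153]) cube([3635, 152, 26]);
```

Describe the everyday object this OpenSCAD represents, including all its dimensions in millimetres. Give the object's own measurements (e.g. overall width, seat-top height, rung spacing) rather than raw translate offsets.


An I-beam lying along x, 3635 mm long. Overall section height 179 mm. Two flanges 152 mm wide (y) and 26 mm thick, one on the floor and one at the top; a web 20 mm thick runs between them, centred on the flange width.


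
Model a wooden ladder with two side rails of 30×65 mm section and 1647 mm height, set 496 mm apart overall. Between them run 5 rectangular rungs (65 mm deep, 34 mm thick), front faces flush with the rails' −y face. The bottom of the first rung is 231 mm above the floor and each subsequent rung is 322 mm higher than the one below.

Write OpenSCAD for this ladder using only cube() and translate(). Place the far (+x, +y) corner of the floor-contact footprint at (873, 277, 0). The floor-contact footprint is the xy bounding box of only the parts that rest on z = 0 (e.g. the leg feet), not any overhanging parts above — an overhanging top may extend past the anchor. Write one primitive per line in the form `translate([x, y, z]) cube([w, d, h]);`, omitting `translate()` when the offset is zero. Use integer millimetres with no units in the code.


translate([377, 212, 0]) cube([30, 65, 1647]);
translate([843, 212, 0]) cube([30, 65, 1647]);
translate([407, 212, 231]) cube([436, 65, 34]);
translate([407, 212, 553]) cube([436, 65, 34]);
translate([407, 212, 875]) cube([436, 65, 34]);
translate([407, 212, 1197]) cube([436, 65, 34]);
translate([407, 212, 1519]) cube([436, 65, 34]);


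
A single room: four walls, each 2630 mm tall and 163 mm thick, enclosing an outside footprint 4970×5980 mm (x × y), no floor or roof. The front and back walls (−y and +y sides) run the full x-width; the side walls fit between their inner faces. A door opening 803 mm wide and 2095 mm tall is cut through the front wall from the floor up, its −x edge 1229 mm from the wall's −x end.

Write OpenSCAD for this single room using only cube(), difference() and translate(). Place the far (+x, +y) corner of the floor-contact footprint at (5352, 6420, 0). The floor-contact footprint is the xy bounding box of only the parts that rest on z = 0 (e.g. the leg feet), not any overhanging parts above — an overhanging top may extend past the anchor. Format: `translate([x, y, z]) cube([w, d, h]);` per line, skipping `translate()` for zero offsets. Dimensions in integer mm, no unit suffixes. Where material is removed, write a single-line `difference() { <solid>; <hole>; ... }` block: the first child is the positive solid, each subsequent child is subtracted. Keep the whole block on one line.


difference() { translate([382, 440, 0]) cube([4970, 163, 2630]); translate([1611, 440, 0]) cube([803, 163, 2095]); }
translate([382, 6257, 0]) cube([4970, 163, 2630]);
translate([382, 603, 0]) cube([163, 5654, 2630]);
translate([5189, 603, 0]) cube([163, 5654, 2630]);


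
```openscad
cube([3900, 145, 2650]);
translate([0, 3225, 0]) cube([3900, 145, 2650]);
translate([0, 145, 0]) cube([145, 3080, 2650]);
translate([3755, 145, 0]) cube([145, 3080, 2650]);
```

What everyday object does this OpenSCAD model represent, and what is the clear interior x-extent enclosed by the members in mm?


A house (or room) frame. The interior width is 3610 mm.

Four 2650 mm walls enclosing a rectangle with no floor or roof — a room or house frame. Outside width is 3900 mm and wall thickness is 145 mm, so the interior width is 3900 − 2 × 145 = 3610 mm.
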